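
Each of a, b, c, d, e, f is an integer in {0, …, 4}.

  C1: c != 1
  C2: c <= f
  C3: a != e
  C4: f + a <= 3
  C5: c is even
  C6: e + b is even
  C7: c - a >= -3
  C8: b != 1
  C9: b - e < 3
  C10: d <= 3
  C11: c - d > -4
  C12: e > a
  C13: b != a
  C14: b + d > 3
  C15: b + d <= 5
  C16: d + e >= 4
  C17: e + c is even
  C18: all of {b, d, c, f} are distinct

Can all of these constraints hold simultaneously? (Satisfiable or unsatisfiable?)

Satisfiable

The assignment a = 0, b = 2, c = 0, d = 3, e = 2, f = 1 works:
  constraint 4 holds since f + a = 1.
  constraint 7 holds since c - a = 0.
The rest check out directly.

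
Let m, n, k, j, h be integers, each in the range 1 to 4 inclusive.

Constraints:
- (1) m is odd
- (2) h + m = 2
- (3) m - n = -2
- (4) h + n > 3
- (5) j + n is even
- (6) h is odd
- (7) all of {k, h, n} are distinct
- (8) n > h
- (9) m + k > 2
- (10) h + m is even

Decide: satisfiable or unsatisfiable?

Satisfiable

Setting (m, n, k, j, h) = (1, 3, 4, 3, 1) satisfies everything: constraint 2: h + m = 2; constraint 3: m - n = -2; constraint 4: h + n = 4, and the others follow.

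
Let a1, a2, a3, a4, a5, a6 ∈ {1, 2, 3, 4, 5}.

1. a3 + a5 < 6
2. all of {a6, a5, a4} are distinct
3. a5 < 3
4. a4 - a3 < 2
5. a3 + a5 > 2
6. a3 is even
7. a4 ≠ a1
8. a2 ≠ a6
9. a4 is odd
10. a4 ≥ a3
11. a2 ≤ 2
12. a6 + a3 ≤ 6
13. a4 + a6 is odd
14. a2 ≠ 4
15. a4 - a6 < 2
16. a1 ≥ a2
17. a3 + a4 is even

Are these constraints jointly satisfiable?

Unsatisfiable

Constraint 6 makes a3 even and constraint 9 makes a4 odd, so a3 + a4 must be odd. Constraint 17 says a3 + a4 is even — contradiction.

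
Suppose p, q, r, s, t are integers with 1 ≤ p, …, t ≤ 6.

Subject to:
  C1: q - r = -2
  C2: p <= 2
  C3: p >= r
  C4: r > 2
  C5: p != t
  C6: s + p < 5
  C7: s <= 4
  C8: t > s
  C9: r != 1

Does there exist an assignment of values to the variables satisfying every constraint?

From constraint 4: r ≥ 3. From constraints 2 and 3: r ≤ p and p ≤ 2, so r ≤ 2. But 2 < 3, so no value of r works.

Unsatisfiable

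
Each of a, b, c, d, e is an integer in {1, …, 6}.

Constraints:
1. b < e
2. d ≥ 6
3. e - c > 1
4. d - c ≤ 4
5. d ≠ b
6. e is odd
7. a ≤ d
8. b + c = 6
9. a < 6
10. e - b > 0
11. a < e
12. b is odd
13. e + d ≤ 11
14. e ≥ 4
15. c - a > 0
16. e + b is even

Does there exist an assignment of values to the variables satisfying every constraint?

Satisfiable

Take a = 1, b = 3, c = 3, d = 6, e = 5. Then constraint 3: e - c = 2; constraint 4: d - c = 3, and every other listed constraint is also met.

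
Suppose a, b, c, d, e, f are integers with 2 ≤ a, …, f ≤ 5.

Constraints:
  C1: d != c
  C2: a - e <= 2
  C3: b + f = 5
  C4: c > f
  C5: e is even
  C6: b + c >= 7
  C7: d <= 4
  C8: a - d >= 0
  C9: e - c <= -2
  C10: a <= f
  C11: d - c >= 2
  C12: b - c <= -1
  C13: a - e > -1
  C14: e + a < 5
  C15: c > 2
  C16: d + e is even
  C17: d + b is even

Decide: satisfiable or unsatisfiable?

Unsatisfiable

Constraints 2, 8, 9, and 11 give e − a ≥ -2, a − d ≥ 0, d − c ≥ 2, c − e ≥ 2.
Adding all 4 inequalities: the left sides telescope to 0, and the right sides sum to (-2) + 0 + 2 + 2 = 2. So 0 ≥ 2, which is false.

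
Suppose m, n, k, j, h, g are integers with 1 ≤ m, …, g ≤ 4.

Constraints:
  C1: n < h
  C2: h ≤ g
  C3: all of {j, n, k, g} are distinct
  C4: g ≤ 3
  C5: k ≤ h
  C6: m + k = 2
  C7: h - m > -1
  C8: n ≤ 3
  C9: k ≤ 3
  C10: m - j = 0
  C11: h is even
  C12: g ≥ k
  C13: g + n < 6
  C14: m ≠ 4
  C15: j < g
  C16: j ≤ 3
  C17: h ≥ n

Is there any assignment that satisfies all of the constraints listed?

Constraints 4, 8, 9, and 16 confine each of j, n, k, g to the 3 values {1, …, 3} (the domain already gives each ≥ 1).
Constraint 3 requires all 4 of them to be distinct, but only 3 values are available — impossible by the pigeonhole principle.

Unsatisfiable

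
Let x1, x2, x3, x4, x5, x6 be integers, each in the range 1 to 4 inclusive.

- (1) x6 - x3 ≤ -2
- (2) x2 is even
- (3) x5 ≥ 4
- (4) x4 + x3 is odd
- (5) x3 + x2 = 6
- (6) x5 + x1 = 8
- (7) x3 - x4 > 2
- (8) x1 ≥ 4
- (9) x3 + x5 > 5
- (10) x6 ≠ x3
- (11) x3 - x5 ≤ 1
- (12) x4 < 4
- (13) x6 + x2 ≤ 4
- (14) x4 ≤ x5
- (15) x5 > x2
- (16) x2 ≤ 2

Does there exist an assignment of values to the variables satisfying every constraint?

Satisfiable

Take x1 = 4, x2 = 2, x3 = 4, x4 = 1, x5 = 4, x6 = 2. Then constraint 1: x6 - x3 = -2; constraint 5: x3 + x2 = 6, and every other listed constraint is also met.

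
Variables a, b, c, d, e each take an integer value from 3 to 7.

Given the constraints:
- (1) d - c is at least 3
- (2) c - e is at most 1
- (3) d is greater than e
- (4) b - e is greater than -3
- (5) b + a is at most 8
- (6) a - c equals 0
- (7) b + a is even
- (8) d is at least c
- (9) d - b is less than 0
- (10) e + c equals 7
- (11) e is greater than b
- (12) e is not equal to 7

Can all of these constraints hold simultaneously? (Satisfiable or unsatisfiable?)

Unsatisfiable

Constraints 3, 9, and 11 give b < e, e < d, d < b. Chaining: b < e < d < b, which forces b < b — impossible.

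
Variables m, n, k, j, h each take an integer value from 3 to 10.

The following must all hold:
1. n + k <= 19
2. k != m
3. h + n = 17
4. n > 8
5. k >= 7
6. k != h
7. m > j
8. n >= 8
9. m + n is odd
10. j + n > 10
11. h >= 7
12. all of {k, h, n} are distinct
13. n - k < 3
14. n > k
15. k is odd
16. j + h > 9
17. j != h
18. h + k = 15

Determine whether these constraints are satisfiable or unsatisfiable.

Satisfiable

One satisfying assignment is m = 4, n = 9, k = 7, j = 3, h = 8.
For the less obvious constraints — constraint 1: n + k = 16; constraint 3: h + n = 17 — and the others hold by inspection.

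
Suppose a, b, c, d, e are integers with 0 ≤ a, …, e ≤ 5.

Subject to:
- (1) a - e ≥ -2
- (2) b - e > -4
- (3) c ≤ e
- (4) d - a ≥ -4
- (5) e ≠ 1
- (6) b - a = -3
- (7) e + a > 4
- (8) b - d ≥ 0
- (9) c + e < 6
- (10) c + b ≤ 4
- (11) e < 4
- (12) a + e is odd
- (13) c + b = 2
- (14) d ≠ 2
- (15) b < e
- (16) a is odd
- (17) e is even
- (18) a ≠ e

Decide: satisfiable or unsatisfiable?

The assignment a = 3, b = 0, c = 2, d = 0, e = 2 works:
  constraint 1 holds since a - e = 1.
  constraint 2 holds since b - e = -2.
The rest check out directly.

Satisfiable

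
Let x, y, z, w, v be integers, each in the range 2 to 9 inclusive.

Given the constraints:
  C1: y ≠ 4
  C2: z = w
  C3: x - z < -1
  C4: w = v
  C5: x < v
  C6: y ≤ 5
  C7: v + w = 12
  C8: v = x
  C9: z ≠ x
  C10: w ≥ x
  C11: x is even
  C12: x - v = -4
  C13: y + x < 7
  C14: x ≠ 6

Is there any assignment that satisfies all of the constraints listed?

Unsatisfiable

From constraints 2, 4, and 8, z = w = v = x, so z = x. But constraint 9 says z ≠ x. Contradiction.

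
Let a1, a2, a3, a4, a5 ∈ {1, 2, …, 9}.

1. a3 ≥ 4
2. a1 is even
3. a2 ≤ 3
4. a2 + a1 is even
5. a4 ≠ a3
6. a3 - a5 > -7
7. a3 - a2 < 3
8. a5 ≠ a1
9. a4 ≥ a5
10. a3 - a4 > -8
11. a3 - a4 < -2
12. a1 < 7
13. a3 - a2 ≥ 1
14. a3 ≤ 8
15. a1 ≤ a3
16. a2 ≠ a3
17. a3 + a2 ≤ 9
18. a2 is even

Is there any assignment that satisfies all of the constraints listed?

Try a1 = 4, a2 = 2, a3 = 4, a4 = 9, a5 = 9.
Check constraint 6: a3 - a5 = -5; constraint 7: a3 - a2 = 2. The remaining constraints are straightforward to verify.

Satisfiable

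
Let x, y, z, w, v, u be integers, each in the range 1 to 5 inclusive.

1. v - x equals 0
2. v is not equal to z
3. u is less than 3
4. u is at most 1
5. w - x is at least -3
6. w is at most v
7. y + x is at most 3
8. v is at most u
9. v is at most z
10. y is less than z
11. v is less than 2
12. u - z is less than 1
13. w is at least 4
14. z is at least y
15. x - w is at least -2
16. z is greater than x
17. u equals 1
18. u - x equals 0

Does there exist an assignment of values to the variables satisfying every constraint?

Unsatisfiable

From constraints 6 and 13: v ≥ w and w ≥ 4, so v ≥ 4. From constraints 4 and 8: v ≤ u and u ≤ 1, so v ≤ 1. But 1 < 4, so no value of v works.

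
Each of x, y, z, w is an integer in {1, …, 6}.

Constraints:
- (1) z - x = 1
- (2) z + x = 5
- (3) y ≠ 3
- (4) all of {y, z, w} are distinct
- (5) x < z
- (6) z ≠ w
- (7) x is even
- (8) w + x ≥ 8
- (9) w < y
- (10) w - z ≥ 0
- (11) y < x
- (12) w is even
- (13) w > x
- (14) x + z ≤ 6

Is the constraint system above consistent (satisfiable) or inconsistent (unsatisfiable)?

Unsatisfiable

Constraints 5, 9, 10, and 11 give z ≤ w, w < y, y < x, x < z. Chaining: z ≤ w < y < x < z, which forces z < z — impossible.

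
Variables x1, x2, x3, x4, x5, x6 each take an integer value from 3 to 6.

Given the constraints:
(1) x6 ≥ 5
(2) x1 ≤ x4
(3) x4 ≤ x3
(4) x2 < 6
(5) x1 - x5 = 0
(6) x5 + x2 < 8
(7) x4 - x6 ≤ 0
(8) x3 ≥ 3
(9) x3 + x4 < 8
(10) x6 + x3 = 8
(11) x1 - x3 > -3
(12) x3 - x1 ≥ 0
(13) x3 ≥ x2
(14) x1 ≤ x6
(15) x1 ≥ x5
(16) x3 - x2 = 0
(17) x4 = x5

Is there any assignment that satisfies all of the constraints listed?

Satisfiable

Setting (x1, x2, x3, x4, x5, x6) = (3, 3, 3, 3, 3, 5) satisfies everything: constraint 5: x1 - x5 = 0; constraint 6: x5 + x2 = 6; constraint 7: x4 - x6 = -2, and the others follow.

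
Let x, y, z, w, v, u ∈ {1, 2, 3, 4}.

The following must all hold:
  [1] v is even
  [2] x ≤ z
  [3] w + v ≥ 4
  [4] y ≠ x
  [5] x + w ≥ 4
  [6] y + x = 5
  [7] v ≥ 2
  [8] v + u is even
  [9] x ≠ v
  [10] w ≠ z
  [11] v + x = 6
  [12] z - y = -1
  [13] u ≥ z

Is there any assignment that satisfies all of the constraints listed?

Take x = 2, y = 3, z = 2, w = 3, v = 4, u = 4. Then constraint 3: w + v = 7; constraint 5: x + w = 5; constraint 6: y + x = 5, and every other listed constraint is also met.

Satisfiable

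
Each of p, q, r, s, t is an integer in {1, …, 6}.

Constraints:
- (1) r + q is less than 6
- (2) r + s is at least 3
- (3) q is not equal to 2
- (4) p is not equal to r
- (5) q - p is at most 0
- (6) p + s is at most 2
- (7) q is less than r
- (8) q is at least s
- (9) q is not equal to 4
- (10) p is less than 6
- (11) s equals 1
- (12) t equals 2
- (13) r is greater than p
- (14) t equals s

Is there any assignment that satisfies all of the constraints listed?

Unsatisfiable

Constraint 12 fixes t = 2 and constraint 11 fixes s = 1, but constraint 14 requires t = s. Since 2 ≠ 1, contradiction.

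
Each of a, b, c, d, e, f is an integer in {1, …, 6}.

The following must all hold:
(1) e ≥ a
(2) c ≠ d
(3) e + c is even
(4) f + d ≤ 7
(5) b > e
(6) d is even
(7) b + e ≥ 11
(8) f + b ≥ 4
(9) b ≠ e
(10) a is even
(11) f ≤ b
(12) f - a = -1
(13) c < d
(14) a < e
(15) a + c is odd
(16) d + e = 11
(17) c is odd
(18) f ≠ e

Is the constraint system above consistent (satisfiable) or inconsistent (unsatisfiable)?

Satisfiable

Setting (a, b, c, d, e, f) = (2, 6, 3, 6, 5, 1) satisfies everything: constraint 4: f + d = 7; constraint 7: b + e = 11; constraint 8: f + b = 7, and the others follow.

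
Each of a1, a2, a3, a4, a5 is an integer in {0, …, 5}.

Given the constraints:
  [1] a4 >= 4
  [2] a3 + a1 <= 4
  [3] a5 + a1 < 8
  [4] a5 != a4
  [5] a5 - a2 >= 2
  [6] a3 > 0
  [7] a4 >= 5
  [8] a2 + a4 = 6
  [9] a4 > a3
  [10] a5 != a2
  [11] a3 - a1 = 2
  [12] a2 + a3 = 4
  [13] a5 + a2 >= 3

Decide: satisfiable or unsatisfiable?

Take a1 = 1, a2 = 1, a3 = 3, a4 = 5, a5 = 4. Then constraint 2: a3 + a1 = 4; constraint 3: a5 + a1 = 5, and every other listed constraint is also met.

Satisfiable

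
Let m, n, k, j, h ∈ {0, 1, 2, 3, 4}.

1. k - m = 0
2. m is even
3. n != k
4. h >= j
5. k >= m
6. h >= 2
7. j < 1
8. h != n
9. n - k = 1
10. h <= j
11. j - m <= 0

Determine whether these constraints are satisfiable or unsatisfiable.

Unsatisfiable

From constraints 6 and 10: j ≥ h and h ≥ 2, so j ≥ 2. From constraint 7: j ≤ 0. But 0 < 2, so no value of j works.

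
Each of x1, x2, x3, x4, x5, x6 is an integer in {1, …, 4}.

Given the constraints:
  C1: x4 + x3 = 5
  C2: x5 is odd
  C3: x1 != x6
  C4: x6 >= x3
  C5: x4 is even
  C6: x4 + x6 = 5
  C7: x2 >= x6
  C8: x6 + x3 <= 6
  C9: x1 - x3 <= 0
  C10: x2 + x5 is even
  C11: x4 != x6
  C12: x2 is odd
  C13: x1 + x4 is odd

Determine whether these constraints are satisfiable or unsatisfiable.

Satisfiable

One satisfying assignment is x1 = 1, x2 = 3, x3 = 3, x4 = 2, x5 = 3, x6 = 3.
For the less obvious constraints — constraint 1: x4 + x3 = 5; constraint 6: x4 + x6 = 5 — and the others hold by inspection.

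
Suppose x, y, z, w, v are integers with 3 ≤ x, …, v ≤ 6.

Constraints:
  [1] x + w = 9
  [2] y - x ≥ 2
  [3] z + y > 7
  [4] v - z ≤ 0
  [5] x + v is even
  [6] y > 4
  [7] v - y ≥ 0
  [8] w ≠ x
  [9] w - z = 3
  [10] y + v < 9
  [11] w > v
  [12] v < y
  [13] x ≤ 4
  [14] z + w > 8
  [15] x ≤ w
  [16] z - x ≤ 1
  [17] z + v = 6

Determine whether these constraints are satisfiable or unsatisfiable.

Unsatisfiable

Constraints 2, 4, 7, and 16 give y − x ≥ 2, x − z ≥ -1, z − v ≥ 0, v − y ≥ 0.
Adding all 4 inequalities: the left sides telescope to 0, and the right sides sum to 2 + (-1) + 0 + 0 = 1. So 0 ≥ 1, which is false.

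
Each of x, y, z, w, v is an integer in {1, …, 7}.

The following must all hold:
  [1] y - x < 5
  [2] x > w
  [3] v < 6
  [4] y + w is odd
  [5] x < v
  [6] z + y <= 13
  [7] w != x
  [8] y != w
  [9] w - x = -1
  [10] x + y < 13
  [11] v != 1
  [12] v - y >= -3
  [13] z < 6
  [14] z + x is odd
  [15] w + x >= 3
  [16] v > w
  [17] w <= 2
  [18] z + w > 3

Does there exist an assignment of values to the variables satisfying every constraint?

One satisfying assignment is x = 3, y = 7, z = 4, w = 2, v = 5.
For the less obvious constraints — constraint 1: y - x = 4; constraint 6: z + y = 11 — and the others hold by inspection.

Satisfiable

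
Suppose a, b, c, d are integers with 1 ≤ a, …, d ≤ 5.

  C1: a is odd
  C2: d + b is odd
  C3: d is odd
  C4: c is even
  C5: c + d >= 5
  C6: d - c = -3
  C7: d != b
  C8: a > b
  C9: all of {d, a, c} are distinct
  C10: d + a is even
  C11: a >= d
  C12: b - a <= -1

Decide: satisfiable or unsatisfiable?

Setting (a, b, c, d) = (3, 2, 4, 1) satisfies everything: constraint 5: c + d = 5; constraint 6: d - c = -3; constraint 12: b - a = -1, and the others follow.

Satisfiable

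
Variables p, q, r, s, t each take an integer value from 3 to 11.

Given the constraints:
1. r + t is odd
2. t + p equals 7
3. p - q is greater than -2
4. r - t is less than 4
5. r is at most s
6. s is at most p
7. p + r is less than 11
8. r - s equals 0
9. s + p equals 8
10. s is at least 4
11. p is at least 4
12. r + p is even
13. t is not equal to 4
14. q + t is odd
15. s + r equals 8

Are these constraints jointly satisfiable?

The assignment p = 4, q = 4, r = 4, s = 4, t = 3 works:
  constraint 2 holds since t + p = 7.
  constraint 3 holds since p - q = 0.
The rest check out directly.

Satisfiable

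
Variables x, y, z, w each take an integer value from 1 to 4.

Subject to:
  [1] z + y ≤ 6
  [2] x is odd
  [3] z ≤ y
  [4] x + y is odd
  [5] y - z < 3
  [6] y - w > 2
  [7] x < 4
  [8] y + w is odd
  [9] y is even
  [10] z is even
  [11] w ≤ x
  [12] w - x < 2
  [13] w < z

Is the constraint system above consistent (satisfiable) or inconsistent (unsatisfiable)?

Setting (x, y, z, w) = (1, 4, 2, 1) satisfies everything: constraint 1: z + y = 6; constraint 5: y - z = 2; constraint 6: y - w = 3, and the others follow.

Satisfiable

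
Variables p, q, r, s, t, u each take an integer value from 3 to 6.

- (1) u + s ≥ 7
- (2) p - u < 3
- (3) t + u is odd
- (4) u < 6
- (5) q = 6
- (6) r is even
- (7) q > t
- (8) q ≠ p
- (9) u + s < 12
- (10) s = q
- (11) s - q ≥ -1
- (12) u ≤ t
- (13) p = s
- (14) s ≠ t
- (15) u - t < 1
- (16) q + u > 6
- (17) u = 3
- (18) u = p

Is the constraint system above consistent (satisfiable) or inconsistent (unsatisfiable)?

Constraint 17 fixes u = 3 and constraint 5 fixes q = 6. Constraints 10, 13, and 18 give u = p = s = q, so u = q. But 3 ≠ 6 — contradiction.

Unsatisfiable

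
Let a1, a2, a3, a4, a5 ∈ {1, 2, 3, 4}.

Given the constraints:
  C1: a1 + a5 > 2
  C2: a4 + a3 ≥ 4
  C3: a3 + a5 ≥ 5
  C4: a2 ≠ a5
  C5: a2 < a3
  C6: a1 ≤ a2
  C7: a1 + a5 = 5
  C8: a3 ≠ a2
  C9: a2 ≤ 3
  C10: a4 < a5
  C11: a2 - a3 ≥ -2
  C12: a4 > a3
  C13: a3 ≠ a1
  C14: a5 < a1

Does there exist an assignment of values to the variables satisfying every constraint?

Constraints 5, 6, 10, 12, and 14 give a2 < a3, a3 < a4, a4 < a5, a5 < a1, a1 ≤ a2. Chaining: a2 < a3 < a4 < a5 < a1 ≤ a2, which forces a2 < a2 — impossible.

Unsatisfiable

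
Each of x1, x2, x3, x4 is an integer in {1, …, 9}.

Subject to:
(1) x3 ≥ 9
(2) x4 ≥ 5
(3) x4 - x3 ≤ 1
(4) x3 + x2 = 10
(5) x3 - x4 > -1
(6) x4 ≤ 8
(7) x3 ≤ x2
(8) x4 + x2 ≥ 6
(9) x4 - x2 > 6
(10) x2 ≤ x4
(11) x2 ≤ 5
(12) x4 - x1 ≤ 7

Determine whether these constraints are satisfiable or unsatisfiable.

From constraints 1 and 7: x2 ≥ x3 and x3 ≥ 9, so x2 ≥ 9. From constraints 6 and 10: x2 ≤ x4 and x4 ≤ 8, so x2 ≤ 8. But 8 < 9, so no value of x2 works.

Unsatisfiable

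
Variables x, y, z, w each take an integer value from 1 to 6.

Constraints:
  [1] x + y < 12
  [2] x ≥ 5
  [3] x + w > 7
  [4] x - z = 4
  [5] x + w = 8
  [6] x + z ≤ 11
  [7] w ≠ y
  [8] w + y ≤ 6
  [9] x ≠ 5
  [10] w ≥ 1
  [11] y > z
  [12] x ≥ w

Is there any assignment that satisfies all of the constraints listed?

Satisfiable

Take x = 6, y = 3, z = 2, w = 2. Then constraint 1: x + y = 9; constraint 3: x + w = 8, and every other listed constraint is also met.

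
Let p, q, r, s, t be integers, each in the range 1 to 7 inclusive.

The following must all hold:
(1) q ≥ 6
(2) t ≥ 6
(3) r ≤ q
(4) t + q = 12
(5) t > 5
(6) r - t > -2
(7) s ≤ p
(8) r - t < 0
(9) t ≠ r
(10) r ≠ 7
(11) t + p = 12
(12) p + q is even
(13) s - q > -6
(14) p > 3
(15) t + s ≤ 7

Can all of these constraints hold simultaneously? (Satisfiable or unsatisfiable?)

Satisfiable

Setting (p, q, r, s, t) = (6, 6, 5, 1, 6) satisfies everything: constraint 4: t + q = 12; constraint 6: r - t = -1, and the others follow.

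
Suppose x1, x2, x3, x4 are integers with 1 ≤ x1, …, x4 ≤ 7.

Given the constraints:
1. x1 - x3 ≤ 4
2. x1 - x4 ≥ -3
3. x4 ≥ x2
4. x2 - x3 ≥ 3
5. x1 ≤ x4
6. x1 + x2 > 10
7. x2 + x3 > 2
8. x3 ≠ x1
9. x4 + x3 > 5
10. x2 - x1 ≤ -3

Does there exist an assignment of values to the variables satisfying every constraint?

Constraints 1, 4, and 10 give x1 − x2 ≥ 3, x2 − x3 ≥ 3, x3 − x1 ≥ -4.
Adding all 3 inequalities: the left sides telescope to 0, and the right sides sum to 3 + 3 + (-4) = 2. So 0 ≥ 2, which is false.

Unsatisfiable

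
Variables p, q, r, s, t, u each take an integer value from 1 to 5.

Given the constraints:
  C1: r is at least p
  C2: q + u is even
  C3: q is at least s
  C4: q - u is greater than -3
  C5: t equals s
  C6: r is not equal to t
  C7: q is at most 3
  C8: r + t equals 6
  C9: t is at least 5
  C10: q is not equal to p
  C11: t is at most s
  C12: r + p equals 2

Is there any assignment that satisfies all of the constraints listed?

Unsatisfiable

From constraints 9 and 11: s ≥ t and t ≥ 5, so s ≥ 5. From constraints 3 and 7: s ≤ q and q ≤ 3, so s ≤ 3. But 3 < 5, so no value of s works.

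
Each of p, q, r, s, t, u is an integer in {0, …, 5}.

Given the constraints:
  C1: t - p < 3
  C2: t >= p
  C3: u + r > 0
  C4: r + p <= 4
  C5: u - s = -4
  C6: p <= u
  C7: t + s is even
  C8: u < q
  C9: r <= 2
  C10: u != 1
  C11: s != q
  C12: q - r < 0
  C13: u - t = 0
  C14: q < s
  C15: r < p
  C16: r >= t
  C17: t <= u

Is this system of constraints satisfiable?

Unsatisfiable

Constraints 2, 8, 12, 15, and 17 give t ≤ u, u < q, q < r, r < p, p ≤ t. Chaining: t ≤ u < q < r < p ≤ t, which forces t < t — impossible.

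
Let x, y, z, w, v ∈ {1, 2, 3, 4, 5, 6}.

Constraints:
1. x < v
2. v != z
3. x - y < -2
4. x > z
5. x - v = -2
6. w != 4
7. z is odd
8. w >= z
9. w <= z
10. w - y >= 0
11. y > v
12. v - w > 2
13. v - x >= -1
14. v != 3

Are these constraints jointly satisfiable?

Constraints 1, 4, 9, 10, and 11 give y ≤ w, w ≤ z, z < x, x < v, v < y. Chaining: y ≤ w ≤ z < x < v < y, which forces y < y — impossible.

Unsatisfiable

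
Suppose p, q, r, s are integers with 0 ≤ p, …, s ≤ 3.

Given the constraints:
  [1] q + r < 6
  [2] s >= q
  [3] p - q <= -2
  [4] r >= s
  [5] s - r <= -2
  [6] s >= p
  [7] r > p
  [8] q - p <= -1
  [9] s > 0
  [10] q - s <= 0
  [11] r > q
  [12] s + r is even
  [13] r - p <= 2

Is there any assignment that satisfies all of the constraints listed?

Unsatisfiable

Constraints 3, 5, 10, and 13 give p − r ≥ -2, r − s ≥ 2, s − q ≥ 0, q − p ≥ 2.
Adding all 4 inequalities: the left sides telescope to 0, and the right sides sum to (-2) + 2 + 0 + 2 = 2. So 0 ≥ 2, which is false.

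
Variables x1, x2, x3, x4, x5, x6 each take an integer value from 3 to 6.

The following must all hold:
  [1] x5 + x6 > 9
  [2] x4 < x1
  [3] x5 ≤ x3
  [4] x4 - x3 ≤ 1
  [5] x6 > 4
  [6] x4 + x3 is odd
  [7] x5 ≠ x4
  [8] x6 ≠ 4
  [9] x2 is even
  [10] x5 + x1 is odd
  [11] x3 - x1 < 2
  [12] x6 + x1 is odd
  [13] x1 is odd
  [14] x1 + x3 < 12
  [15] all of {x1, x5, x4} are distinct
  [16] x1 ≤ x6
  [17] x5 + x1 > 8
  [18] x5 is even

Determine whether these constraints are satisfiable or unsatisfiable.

Satisfiable

The assignment x1 = 5, x2 = 6, x3 = 4, x4 = 3, x5 = 4, x6 = 6 works:
  constraint 1 holds since x5 + x6 = 10.
  constraint 4 holds since x4 - x3 = -1.
The rest check out directly.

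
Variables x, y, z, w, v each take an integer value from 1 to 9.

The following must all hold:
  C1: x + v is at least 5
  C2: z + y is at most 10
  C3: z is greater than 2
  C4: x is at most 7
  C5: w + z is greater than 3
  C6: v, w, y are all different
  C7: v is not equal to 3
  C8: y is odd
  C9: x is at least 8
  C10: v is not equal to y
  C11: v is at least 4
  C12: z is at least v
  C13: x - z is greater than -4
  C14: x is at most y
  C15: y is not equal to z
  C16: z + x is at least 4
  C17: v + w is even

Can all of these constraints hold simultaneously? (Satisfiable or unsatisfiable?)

Unsatisfiable

From constraints 11 and 12: z ≥ v ≥ 4. From constraints 9 and 14: y ≥ x ≥ 8. Hence z + y ≥ 12. But constraint 2 requires z + y ≤ 10, and 10 < 12. Contradiction.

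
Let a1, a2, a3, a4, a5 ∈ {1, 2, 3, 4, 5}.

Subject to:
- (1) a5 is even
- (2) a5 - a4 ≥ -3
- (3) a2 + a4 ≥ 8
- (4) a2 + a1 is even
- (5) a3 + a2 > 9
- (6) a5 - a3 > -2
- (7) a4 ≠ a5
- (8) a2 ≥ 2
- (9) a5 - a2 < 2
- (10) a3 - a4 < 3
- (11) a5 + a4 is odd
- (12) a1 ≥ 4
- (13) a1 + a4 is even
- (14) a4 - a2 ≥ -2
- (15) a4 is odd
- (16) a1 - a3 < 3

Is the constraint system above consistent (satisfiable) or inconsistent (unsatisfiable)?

Satisfiable

Take a1 = 5, a2 = 5, a3 = 5, a4 = 5, a5 = 4. Then constraint 2: a5 - a4 = -1; constraint 3: a2 + a4 = 10; constraint 5: a3 + a2 = 10, and every other listed constraint is also met.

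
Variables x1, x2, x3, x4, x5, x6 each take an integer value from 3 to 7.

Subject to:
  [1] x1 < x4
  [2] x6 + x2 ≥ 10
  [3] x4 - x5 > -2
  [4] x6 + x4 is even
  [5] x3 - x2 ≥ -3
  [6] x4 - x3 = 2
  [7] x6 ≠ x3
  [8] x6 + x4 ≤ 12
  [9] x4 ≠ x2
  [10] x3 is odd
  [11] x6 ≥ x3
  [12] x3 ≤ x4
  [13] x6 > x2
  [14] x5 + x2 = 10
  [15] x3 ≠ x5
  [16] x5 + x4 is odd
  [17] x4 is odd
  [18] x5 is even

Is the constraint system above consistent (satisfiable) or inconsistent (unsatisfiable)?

Try x1 = 4, x2 = 6, x3 = 3, x4 = 5, x5 = 4, x6 = 7.
Check constraint 2: x6 + x2 = 13; constraint 3: x4 - x5 = 1; constraint 5: x3 - x2 = -3. The remaining constraints are straightforward to verify.

Satisfiable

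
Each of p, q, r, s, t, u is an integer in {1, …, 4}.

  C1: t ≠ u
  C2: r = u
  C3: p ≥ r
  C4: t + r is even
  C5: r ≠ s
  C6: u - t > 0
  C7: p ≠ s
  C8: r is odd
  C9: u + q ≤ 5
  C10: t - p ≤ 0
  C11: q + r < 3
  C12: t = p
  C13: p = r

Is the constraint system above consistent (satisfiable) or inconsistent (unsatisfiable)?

From constraints 2, 12, and 13, t = p = r = u, so t = u. But constraint 1 says t ≠ u. Contradiction.

Unsatisfiable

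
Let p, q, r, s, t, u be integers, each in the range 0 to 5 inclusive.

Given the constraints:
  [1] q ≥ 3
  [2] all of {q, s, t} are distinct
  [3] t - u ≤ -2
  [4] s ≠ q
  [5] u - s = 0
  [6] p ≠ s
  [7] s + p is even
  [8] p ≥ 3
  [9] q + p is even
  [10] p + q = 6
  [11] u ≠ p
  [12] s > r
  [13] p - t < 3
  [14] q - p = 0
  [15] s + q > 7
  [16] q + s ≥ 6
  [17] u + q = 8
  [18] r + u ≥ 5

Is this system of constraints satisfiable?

The assignment p = 3, q = 3, r = 0, s = 5, t = 1, u = 5 works:
  constraint 3 holds since t - u = -4.
  constraint 5 holds since u - s = 0.
  constraint 10 holds since p + q = 6.
The rest check out directly.

Satisfiable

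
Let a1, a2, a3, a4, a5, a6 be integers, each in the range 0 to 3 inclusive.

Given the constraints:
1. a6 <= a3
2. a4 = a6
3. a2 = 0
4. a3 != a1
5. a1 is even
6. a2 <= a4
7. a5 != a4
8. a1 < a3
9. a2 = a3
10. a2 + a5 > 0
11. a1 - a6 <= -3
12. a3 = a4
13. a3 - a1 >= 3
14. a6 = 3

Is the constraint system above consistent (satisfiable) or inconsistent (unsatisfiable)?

Unsatisfiable

Constraint 3 fixes a2 = 0 and constraint 14 fixes a6 = 3. Constraints 2, 9, and 12 give a2 = a3 = a4 = a6, so a2 = a6. But 0 ≠ 3 — contradiction.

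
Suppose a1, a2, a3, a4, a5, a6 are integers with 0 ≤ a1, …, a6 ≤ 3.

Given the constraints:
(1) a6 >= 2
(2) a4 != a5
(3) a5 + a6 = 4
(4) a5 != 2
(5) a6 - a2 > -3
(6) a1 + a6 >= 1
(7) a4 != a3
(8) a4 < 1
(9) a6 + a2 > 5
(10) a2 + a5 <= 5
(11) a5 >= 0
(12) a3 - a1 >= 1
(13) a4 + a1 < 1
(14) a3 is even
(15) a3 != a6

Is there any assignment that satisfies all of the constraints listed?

One satisfying assignment is a1 = 0, a2 = 3, a3 = 2, a4 = 0, a5 = 1, a6 = 3.
For the less obvious constraints — constraint 3: a5 + a6 = 4; constraint 5: a6 - a2 = 0 — and the others hold by inspection.

Satisfiable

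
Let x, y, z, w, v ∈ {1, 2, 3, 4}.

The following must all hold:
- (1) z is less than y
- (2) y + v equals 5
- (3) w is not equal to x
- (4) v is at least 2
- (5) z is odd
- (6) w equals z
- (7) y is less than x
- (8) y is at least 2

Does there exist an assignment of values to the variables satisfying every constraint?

Setting (x, y, z, w, v) = (4, 3, 1, 1, 2) satisfies everything: constraint 1: z = 1, y = 3; constraint 2: y + v = 5; constraint 5: z = 1 is odd, and the others follow.

Satisfiable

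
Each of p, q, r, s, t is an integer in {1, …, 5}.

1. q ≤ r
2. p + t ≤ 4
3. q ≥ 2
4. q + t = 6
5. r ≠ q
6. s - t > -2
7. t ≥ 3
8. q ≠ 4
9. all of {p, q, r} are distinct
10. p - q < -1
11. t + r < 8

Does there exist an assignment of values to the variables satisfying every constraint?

Satisfiable

Try p = 1, q = 3, r = 4, s = 2, t = 3.
Check constraint 2: p + t = 4; constraint 4: q + t = 6. The remaining constraints are straightforward to verify.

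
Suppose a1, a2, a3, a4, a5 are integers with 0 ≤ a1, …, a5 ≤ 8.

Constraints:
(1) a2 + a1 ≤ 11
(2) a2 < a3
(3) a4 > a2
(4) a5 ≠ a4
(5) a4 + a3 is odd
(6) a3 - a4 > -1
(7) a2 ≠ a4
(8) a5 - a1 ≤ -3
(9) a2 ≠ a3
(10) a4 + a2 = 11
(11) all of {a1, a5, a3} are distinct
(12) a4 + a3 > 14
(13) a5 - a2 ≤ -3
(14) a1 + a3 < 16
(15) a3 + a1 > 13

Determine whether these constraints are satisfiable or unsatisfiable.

Satisfiable

Take a1 = 6, a2 = 4, a3 = 8, a4 = 7, a5 = 1. Then constraint 1: a2 + a1 = 10; constraint 6: a3 - a4 = 1; constraint 8: a5 - a1 = -5, and every other listed constraint is also met.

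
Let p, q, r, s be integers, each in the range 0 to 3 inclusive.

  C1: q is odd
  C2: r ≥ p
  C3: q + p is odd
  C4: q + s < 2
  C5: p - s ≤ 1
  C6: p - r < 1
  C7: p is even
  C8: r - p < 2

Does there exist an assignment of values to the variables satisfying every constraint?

Satisfiable

The assignment p = 0, q = 1, r = 0, s = 0 works:
  constraint 4 holds since q + s = 1.
  constraint 5 holds since p - s = 0.
The rest check out directly.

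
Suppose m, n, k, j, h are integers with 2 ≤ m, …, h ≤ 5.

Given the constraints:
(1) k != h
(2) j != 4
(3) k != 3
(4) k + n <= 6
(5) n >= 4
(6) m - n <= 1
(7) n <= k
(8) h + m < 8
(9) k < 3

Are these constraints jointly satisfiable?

From constraints 5 and 7: k ≥ n and n ≥ 4, so k ≥ 4. From constraint 9: k ≤ 2. But 2 < 4, so no value of k works.

Unsatisfiable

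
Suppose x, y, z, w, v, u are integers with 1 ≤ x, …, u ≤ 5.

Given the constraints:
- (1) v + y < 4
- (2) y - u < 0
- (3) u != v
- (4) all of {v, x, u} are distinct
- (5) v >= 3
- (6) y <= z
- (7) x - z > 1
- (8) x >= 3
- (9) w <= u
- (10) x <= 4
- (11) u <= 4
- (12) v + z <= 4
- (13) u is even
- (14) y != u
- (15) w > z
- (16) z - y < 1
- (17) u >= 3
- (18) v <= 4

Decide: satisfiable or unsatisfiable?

Constraints 5, 8, 10, 11, 17, and 18 confine each of v, x, u to the 2 values {3, 4}.
Constraint 4 requires all 3 of them to be distinct, but only 2 values are available — impossible by the pigeonhole principle.

Unsatisfiable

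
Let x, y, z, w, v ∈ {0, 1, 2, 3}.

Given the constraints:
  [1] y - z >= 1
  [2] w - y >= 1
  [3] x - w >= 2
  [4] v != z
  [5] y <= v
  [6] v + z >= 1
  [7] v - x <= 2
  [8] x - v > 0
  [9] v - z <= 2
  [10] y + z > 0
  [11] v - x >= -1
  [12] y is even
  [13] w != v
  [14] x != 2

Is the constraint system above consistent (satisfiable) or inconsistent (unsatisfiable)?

Constraints 1, 2, 3, 9, and 11 give y − z ≥ 1, z − v ≥ -2, v − x ≥ -1, x − w ≥ 2, w − y ≥ 1.
Adding all 5 inequalities: the left sides telescope to 0, and the right sides sum to 1 + (-2) + (-1) + 2 + 1 = 1. So 0 ≥ 1, which is false.

Unsatisfiable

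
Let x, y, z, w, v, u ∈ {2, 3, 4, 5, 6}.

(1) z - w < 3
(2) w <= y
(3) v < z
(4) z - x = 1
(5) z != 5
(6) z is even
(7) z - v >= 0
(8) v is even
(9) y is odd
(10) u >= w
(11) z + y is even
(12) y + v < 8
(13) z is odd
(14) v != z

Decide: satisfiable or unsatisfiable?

Unsatisfiable

Constraint 6 makes z even and constraint 9 makes y odd, so z + y must be odd. Constraint 11 says z + y is even — contradiction.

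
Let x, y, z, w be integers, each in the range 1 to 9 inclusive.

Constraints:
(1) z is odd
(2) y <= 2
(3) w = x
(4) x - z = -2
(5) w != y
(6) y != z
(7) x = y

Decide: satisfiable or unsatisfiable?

Unsatisfiable

From constraints 3 and 7, w = x = y, so w = y. But constraint 5 says w ≠ y. Contradiction.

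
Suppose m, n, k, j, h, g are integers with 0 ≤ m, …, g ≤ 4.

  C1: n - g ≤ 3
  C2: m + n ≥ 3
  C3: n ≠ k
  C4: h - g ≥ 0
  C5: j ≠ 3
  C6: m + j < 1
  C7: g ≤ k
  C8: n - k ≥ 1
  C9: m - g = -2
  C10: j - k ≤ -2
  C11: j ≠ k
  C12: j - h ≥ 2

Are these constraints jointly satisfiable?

Constraints 1, 4, 8, 10, and 12 give k − j ≥ 2, j − h ≥ 2, h − g ≥ 0, g − n ≥ -3, n − k ≥ 1.
Adding all 5 inequalities: the left sides telescope to 0, and the right sides sum to 2 + 2 + 0 + (-3) + 1 = 2. So 0 ≥ 2, which is false.

Unsatisfiable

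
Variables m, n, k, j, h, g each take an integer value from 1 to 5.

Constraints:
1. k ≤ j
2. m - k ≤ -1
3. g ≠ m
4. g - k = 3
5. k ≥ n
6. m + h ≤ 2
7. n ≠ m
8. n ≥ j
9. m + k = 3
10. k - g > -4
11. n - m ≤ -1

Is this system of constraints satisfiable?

Unsatisfiable

Constraints 1, 2, 8, and 11 give n < m, m < k, k ≤ j, j ≤ n. Chaining: n < m < k ≤ j ≤ n, which forces n < n — impossible.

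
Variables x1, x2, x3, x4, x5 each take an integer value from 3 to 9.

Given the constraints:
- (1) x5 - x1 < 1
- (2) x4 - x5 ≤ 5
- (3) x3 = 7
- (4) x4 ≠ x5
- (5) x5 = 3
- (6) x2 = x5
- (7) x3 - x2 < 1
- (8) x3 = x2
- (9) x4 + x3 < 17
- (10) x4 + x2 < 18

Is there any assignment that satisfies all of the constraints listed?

Constraint 3 fixes x3 = 7 and constraint 5 fixes x5 = 3. Constraints 6 and 8 give x3 = x2 = x5, so x3 = x5. But 7 ≠ 3 — contradiction.

Unsatisfiable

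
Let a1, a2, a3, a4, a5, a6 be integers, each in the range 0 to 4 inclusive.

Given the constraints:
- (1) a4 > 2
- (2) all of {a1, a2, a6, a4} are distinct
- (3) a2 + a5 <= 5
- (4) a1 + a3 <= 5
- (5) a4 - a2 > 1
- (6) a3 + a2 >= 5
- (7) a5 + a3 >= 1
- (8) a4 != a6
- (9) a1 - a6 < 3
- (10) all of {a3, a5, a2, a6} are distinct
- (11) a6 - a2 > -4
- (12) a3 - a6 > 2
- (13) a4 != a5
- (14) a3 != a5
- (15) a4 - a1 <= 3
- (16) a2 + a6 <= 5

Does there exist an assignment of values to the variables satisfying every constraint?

Satisfiable

One satisfying assignment is a1 = 1, a2 = 2, a3 = 3, a4 = 4, a5 = 1, a6 = 0.
For the less obvious constraints — constraint 3: a2 + a5 = 3; constraint 4: a1 + a3 = 4; constraint 5: a4 - a2 = 2 — and the others hold by inspection.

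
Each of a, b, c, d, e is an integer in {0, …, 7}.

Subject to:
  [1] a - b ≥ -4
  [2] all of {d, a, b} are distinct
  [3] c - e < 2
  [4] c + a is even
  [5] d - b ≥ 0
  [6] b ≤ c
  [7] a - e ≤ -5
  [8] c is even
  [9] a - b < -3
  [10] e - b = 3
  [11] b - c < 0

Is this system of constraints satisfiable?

Satisfiable

One satisfying assignment is a = 0, b = 4, c = 6, d = 6, e = 7.
For the less obvious constraints — constraint 1: a - b = -4; constraint 3: c - e = -1; constraint 5: d - b = 2 — and the others hold by inspection.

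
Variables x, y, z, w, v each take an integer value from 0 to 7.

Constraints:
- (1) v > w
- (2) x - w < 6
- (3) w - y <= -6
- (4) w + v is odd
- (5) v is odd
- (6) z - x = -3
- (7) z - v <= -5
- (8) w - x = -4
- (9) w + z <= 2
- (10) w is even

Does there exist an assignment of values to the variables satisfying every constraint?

Satisfiable

Take x = 4, y = 6, z = 1, w = 0, v = 7. Then constraint 2: x - w = 4; constraint 3: w - y = -6; constraint 6: z - x = -3, and every other listed constraint is also met.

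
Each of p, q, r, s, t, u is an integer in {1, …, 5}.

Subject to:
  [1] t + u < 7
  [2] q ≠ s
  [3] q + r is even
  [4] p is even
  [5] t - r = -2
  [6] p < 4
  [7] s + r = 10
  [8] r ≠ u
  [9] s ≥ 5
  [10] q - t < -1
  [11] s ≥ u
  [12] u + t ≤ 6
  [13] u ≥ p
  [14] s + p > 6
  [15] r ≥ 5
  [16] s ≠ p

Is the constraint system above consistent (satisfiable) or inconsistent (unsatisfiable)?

Take p = 2, q = 1, r = 5, s = 5, t = 3, u = 2. Then constraint 1: t + u = 5; constraint 5: t - r = -2, and every other listed constraint is also met.

Satisfiable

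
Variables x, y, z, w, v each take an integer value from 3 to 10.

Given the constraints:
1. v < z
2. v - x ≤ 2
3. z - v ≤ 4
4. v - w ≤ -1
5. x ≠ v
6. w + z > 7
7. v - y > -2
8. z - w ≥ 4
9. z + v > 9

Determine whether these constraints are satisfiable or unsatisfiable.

Unsatisfiable

Constraints 3, 4, and 8 give v − z ≥ -4, z − w ≥ 4, w − v ≥ 1.
Adding all 3 inequalities: the left sides telescope to 0, and the right sides sum to (-4) + 4 + 1 = 1. So 0 ≥ 1, which is false.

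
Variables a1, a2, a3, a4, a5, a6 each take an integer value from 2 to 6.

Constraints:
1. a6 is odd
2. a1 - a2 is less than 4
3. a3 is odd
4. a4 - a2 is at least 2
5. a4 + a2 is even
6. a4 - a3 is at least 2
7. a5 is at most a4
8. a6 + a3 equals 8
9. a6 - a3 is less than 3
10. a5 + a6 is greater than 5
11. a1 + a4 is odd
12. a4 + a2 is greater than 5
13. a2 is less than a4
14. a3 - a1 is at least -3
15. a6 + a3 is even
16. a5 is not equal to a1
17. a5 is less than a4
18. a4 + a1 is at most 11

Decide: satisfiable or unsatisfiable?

Take a1 = 4, a2 = 3, a3 = 3, a4 = 5, a5 = 3, a6 = 5. Then constraint 2: a1 - a2 = 1; constraint 4: a4 - a2 = 2, and every other listed constraint is also met.

Satisfiable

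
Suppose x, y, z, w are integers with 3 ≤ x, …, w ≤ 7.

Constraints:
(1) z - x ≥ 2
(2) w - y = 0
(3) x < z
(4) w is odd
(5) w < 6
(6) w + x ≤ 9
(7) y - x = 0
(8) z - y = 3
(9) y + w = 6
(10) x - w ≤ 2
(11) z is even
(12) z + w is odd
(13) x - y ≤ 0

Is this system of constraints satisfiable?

Satisfiable

One satisfying assignment is x = 3, y = 3, z = 6, w = 3.
For the less obvious constraints — constraint 1: z - x = 3; constraint 2: w - y = 0 — and the others hold by inspection.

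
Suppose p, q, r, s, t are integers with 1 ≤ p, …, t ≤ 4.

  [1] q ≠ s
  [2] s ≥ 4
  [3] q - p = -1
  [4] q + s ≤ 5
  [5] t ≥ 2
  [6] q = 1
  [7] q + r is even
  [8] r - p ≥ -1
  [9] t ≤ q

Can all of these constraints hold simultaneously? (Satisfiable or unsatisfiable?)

From constraints 5 and 9: q ≥ t ≥ 2. From constraint 2: s ≥ 4. Hence q + s ≥ 6. But constraint 4 requires q + s ≤ 5, and 5 < 6. Contradiction.

Unsatisfiable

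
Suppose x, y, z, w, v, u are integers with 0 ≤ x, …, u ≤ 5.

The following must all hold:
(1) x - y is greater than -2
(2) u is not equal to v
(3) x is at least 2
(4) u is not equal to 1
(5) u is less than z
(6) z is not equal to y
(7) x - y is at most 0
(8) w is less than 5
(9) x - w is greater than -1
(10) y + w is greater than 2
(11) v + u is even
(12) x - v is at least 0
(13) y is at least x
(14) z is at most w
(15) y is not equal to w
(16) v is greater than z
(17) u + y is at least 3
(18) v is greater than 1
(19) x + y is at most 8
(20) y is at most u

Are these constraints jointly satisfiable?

Unsatisfiable

Constraints 5, 7, 12, 16, and 20 give x ≤ y, y ≤ u, u < z, z < v, v ≤ x. Chaining: x ≤ y ≤ u < z < v ≤ x, which forces x < x — impossible.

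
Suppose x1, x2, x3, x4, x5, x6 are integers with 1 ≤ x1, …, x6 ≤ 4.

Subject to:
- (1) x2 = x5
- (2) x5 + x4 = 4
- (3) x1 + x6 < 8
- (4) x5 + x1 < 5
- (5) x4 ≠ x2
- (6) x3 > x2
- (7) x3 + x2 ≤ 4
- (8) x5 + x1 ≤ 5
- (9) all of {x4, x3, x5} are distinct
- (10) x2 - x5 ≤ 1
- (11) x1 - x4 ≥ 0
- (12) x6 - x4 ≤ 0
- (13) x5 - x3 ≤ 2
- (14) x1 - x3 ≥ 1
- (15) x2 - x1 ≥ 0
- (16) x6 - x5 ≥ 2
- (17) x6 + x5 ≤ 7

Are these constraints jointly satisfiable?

Constraints 10, 11, 12, 15, and 16 give x2 − x1 ≥ 0, x1 − x4 ≥ 0, x4 − x6 ≥ 0, x6 − x5 ≥ 2, x5 − x2 ≥ -1.
Adding all 5 inequalities: the left sides telescope to 0, and the right sides sum to 0 + 0 + 0 + 2 + (-1) = 1. So 0 ≥ 1, which is false.

Unsatisfiable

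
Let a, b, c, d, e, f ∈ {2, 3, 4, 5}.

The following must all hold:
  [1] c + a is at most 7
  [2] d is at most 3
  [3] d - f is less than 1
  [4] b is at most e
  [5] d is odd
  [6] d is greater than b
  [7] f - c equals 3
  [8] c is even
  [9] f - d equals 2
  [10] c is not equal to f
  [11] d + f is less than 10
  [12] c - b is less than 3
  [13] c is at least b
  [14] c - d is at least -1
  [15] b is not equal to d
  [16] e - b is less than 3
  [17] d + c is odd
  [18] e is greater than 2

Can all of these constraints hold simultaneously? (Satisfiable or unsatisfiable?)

Satisfiable

One satisfying assignment is a = 3, b = 2, c = 2, d = 3, e = 3, f = 5.
For the less obvious constraints — constraint 1: c + a = 5; constraint 3: d - f = -2; constraint 7: f - c = 3 — and the others hold by inspection.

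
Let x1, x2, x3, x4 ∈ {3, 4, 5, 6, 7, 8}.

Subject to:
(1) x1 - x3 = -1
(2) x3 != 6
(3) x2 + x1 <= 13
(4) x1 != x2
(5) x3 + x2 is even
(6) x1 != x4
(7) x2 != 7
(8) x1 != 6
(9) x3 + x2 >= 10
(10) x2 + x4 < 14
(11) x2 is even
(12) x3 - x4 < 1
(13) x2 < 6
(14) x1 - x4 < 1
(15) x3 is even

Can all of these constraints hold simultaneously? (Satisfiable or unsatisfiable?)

Try x1 = 7, x2 = 4, x3 = 8, x4 = 8.
Check constraint 1: x1 - x3 = -1; constraint 3: x2 + x1 = 11; constraint 9: x3 + x2 = 12. The remaining constraints are straightforward to verify.

Satisfiable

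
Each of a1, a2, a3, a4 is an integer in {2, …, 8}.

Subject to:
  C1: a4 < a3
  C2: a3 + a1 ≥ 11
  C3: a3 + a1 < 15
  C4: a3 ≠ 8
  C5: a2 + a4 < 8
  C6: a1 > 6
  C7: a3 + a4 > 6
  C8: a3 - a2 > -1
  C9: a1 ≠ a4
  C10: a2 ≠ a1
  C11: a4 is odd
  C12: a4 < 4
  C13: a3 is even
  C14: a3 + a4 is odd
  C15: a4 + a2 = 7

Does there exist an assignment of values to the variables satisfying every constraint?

Setting (a1, a2, a3, a4) = (8, 4, 4, 3) satisfies everything: constraint 2: a3 + a1 = 12; constraint 3: a3 + a1 = 12, and the others follow.

Satisfiable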